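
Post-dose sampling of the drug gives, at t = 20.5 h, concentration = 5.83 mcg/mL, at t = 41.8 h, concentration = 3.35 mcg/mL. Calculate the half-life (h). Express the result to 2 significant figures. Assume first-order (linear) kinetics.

27 h

k = ln(C₁/C₂) / (t₂ − t₁) = ln(5.83/3.35) / (41.8 − 20.5)
  = 0.5541 / 21.30 = 0.02601 h⁻¹
t½ = ln2 / k = 0.693147 / 0.02601 = 26.65 h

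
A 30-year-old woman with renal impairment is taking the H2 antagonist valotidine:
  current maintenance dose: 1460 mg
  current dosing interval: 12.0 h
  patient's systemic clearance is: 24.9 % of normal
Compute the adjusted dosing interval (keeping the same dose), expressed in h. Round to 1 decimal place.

To keep the same average steady-state level, dosing rate must scale with clearance.
CL ratio = 24.9 / 100 = 0.2490
New interval (same dose) = 12.0 / 0.2490 = 48.19 h

48.2 h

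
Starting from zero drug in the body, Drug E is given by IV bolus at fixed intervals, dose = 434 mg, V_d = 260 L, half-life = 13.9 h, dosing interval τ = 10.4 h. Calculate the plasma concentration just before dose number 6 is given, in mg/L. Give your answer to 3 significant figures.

C₀ per dose = Dose / Vd = 434 / 260 = 1.669 mg/L
k = ln2 / t½ = 0.693147 / 13.9 = 0.04987 h⁻¹
Fraction remaining after one interval: r = e^(−kτ) = e^(−0.04987 × 10.4) = 0.5953
Before dose 6, 5 doses have been given (aged 1τ, 2τ, 3τ, 4τ, 5τ).
C_trough = C₀ × (r + r² + … + r^5) = C₀ × r(1−r^5)/(1−r)
        = 1.669 × 0.5953 × (1 − 0.07476) / (1 − 0.5953) = 2.272 mg/L

2.27 mg/L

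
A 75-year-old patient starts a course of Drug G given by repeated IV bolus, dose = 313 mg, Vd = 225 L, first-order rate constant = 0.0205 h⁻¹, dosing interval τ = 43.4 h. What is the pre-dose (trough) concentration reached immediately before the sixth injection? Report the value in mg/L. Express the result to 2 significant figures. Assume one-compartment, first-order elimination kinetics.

0.96 mg/L

C₀ per dose = Dose / Vd = 313 / 225 = 1.391 mg/L
Fraction remaining after one interval: r = e^(−kτ) = e^(−0.02050 × 43.4) = 0.4108
Before dose 6, 5 doses have been given (aged 1τ, 2τ, 3τ, 4τ, 5τ).
C_trough = C₀ × (r + r² + … + r^5) = C₀ × r(1−r^5)/(1−r)
        = 1.391 × 0.4108 × (1 − 0.01170) / (1 − 0.4108) = 0.9585 mg/L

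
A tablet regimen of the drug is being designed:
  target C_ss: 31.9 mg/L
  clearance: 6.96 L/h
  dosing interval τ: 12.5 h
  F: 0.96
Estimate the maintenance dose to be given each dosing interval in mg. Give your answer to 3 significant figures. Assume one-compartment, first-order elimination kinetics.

2890 mg

At steady state, F × (Dose/τ) = Css × CL.
Dose = Css × CL × τ / F = 31.9 × 6.960 × 12.5 / 0.96 = 2891 mg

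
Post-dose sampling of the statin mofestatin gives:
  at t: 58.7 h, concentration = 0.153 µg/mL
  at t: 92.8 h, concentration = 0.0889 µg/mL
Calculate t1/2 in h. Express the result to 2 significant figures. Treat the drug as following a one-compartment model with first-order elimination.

44 h

k = ln(C₁/C₂) / (t₂ − t₁) = ln(0.153/0.0889) / (92.8 − 58.7)
  = 0.5429 / 34.10 = 0.01592 h⁻¹
t½ = ln2 / k = 0.693147 / 0.01592 = 43.54 h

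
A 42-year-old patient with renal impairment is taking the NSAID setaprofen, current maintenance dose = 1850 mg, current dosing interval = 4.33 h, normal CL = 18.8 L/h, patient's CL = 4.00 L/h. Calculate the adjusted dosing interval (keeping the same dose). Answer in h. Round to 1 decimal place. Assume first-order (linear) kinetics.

20.4 h

To keep the same average steady-state level, dosing rate must scale with clearance.
CL ratio = 4.00 / 18.8 = 0.2128
New interval (same dose) = 4.33 / 0.2128 = 20.35 h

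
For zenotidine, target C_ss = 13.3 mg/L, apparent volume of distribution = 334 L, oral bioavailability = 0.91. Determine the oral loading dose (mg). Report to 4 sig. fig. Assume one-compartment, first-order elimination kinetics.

4882 mg

LD = Css × Vd / F = 13.3 × 334 / 0.91 = 4882 mg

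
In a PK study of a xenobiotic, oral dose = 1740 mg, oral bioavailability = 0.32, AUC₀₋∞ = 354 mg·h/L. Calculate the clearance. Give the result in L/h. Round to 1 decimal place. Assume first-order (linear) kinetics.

CL = F·Dose / AUC = 0.32 × 1740 / 354 = 1.573 L/h

1.6 L/h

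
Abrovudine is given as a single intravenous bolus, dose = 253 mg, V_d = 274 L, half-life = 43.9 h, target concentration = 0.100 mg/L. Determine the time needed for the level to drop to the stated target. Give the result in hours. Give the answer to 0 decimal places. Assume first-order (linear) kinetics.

141 h

C₀ = Dose / Vd = 253.0 / 274 = 0.9234 mg/L
k = ln2 / t½ = 0.693147 / 43.9 = 0.01579 h⁻¹
t = ln(C₀ / C) / k = ln(0.9234 / 0.100) / 0.01579
  = ln(9.234) / 0.01579 = 2.223 / 0.01579 = 140.8 h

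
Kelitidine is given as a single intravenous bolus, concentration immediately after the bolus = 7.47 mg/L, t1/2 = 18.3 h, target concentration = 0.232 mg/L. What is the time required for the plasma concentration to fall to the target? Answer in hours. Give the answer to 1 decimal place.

91.7 h

k = ln2 / t½ = 0.693147 / 18.3 = 0.03788 h⁻¹
t = ln(C₀ / C) / k = ln(7.470 / 0.232) / 0.03788
  = ln(32.20) / 0.03788 = 3.472 / 0.03788 = 91.66 h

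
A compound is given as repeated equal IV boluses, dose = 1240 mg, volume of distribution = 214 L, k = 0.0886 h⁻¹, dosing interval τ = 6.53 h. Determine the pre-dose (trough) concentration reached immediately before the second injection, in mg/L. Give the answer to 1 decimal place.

3.2 mg/L

C₀ per dose = Dose / Vd = 1240 / 214 = 5.794 mg/L
Fraction remaining after one interval: r = e^(−kτ) = e^(−0.08860 × 6.53) = 0.5607
Before dose 2, 1 dose has been given (aged 1τ).
C_trough = C₀ × r = 5.794 × 0.5607 = 3.249 mg/L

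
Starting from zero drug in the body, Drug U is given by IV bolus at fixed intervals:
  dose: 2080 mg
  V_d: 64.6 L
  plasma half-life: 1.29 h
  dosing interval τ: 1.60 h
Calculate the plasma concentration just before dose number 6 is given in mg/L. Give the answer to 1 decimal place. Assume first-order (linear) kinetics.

23.3 mg/L

C₀ per dose = Dose / Vd = 2080 / 64.6 = 32.20 mg/L
k = ln2 / t½ = 0.693147 / 1.29 = 0.5373 h⁻¹
Fraction remaining after one interval: r = e^(−kτ) = e^(−0.5373 × 1.60) = 0.4233
Before dose 6, 5 doses have been given (aged 1τ, 2τ, 3τ, 4τ, 5τ).
C_trough = C₀ × (r + r² + … + r^5) = C₀ × r(1−r^5)/(1−r)
        = 32.20 × 0.4233 × (1 − 0.01359) / (1 − 0.4233) = 23.31 mg/L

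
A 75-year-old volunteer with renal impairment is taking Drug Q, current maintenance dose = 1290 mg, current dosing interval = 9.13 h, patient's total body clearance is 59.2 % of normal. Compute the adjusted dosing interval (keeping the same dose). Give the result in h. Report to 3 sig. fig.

15.4 h

To keep the same average steady-state level, dosing rate must scale with clearance.
CL ratio = 59.2 / 100 = 0.5920
New interval (same dose) = 9.13 / 0.5920 = 15.42 h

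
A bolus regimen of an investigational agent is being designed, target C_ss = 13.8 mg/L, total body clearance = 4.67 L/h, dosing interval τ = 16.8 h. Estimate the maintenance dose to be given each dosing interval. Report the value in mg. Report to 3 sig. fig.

1080 mg

At steady state, Dose/τ = Css × CL.
Dose = Css × CL × τ = 13.8 × 4.670 × 16.8 = 1083 mg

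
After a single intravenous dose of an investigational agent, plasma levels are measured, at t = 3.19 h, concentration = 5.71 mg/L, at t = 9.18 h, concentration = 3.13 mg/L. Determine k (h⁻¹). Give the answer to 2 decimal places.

k = ln(C₁/C₂) / (t₂ − t₁) = ln(5.71/3.13) / (9.18 − 3.19)
  = 0.6012 / 5.990 = 0.1004 h⁻¹

0.10 h⁻¹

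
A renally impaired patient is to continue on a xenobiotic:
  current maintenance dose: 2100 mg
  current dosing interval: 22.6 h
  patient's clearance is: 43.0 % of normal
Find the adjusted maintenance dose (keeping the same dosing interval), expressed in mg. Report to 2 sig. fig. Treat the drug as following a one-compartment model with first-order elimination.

To keep the same average steady-state level, dosing rate must scale with clearance.
CL ratio = 43.0 / 100 = 0.4300
New dose (same interval) = 2100 × 0.4300 = 903.0 mg

900 mg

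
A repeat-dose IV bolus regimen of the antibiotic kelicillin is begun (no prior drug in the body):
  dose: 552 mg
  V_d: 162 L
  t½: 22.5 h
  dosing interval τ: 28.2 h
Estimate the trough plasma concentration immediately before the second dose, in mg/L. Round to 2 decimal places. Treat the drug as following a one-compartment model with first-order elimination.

C₀ per dose = Dose / Vd = 552 / 162 = 3.407 mg/L
k = ln2 / t½ = 0.693147 / 22.5 = 0.03081 h⁻¹
Fraction remaining after one interval: r = e^(−kτ) = e^(−0.03081 × 28.2) = 0.4194
Before dose 2, 1 dose has been given (aged 1τ).
C_trough = C₀ × r = 3.407 × 0.4194 = 1.429 mg/L

1.43 mg/L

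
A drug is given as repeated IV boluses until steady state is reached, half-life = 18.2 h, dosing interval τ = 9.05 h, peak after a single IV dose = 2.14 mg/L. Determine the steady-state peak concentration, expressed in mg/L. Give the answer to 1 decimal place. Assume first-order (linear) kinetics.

7.3 mg/L

k = ln2 / t½ = 0.693147 / 18.2 = 0.03809 h⁻¹
e^(−kτ) = e^(−0.03809 × 9.05) = 0.7084
Accumulation ratio R = 1 / (1 − e^(−kτ)) = 1 / (1 − 0.7084) = 3.429
Steady-state peak = C₀ × R = 2.14 × 3.429 = 7.338 mg/L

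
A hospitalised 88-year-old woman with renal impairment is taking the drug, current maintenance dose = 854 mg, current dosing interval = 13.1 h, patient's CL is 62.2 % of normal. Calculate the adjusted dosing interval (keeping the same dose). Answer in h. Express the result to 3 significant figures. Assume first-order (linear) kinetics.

To keep the same average steady-state level, dosing rate must scale with clearance.
CL ratio = 62.2 / 100 = 0.6220
New interval (same dose) = 13.1 / 0.6220 = 21.06 h

21.1 h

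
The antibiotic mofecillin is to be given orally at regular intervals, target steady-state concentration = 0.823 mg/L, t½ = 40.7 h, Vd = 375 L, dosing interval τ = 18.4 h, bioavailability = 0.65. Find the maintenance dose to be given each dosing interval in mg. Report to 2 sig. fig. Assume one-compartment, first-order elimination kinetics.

150 mg

k = ln2 / t½ = 0.693147 / 40.7 = 0.01703 h⁻¹
CL = k × Vd = 0.01703 × 375 = 6.386 L/h
At steady state, F × (Dose/τ) = Css × CL.
Dose = Css × CL × τ / F = 0.823 × 6.386 × 18.4 / 0.65 = 148.8 mg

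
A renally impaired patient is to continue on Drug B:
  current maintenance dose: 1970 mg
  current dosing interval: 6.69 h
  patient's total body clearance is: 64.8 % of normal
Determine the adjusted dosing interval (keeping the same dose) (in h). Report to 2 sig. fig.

To keep the same average steady-state level, dosing rate must scale with clearance.
CL ratio = 64.8 / 100 = 0.6480
New interval (same dose) = 6.69 / 0.6480 = 10.32 h

10 h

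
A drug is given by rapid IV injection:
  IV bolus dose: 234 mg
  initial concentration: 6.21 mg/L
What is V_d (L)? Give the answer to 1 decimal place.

37.7 L

Vd = Dose / C₀ = 234.0 / 6.21 = 37.68 L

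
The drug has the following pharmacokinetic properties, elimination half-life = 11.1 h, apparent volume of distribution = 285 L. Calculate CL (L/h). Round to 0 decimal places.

k = ln2 / t½ = 0.693147 / 11.1 = 0.06245 h⁻¹
CL = k × Vd = 0.06245 × 285 = 17.80 L/h

18 L/h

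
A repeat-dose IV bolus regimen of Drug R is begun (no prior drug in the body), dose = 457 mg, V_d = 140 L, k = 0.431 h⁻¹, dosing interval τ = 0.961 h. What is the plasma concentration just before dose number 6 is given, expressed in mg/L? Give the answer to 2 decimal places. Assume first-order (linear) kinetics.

C₀ per dose = Dose / Vd = 457 / 140 = 3.264 mg/L
Fraction remaining after one interval: r = e^(−kτ) = e^(−0.4310 × 0.961) = 0.6609
Before dose 6, 5 doses have been given (aged 1τ, 2τ, 3τ, 4τ, 5τ).
C_trough = C₀ × (r + r² + … + r^5) = C₀ × r(1−r^5)/(1−r)
        = 3.264 × 0.6609 × (1 − 0.1261) / (1 − 0.6609) = 5.559 mg/L

5.56 mg/L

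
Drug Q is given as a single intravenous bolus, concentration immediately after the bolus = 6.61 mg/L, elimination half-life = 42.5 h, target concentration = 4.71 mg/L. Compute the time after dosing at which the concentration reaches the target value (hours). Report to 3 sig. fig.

20.8 h

k = ln2 / t½ = 0.693147 / 42.5 = 0.01631 h⁻¹
t = ln(C₀ / C) / k = ln(6.610 / 4.71) / 0.01631
  = ln(1.403) / 0.01631 = 0.3386 / 0.01631 = 20.76 h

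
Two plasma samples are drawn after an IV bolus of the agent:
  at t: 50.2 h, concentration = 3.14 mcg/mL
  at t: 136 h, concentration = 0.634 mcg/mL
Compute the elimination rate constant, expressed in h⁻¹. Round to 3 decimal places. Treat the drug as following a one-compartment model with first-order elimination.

k = ln(C₁/C₂) / (t₂ − t₁) = ln(3.14/0.634) / (136 − 50.2)
  = 1.600 / 85.80 = 0.01865 h⁻¹

0.019 h⁻¹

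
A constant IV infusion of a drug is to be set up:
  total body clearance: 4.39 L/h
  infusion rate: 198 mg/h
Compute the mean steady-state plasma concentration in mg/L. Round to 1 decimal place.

At steady state Css = R₀ / CL = 198 / 4.390 = 45.10 mg/L

45.1 mg/L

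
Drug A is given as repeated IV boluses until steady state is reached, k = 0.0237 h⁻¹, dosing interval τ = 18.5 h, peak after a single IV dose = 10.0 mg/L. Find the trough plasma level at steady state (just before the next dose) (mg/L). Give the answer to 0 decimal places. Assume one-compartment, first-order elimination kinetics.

e^(−kτ) = e^(−0.02370 × 18.5) = 0.6450
Accumulation ratio R = 1 / (1 − e^(−kτ)) = 1 / (1 − 0.6450) = 2.817
Steady-state trough = C₀ × R × e^(−kτ) = 10.0 × 2.817 × 0.6450 = 18.17 mg/L

18 mg/L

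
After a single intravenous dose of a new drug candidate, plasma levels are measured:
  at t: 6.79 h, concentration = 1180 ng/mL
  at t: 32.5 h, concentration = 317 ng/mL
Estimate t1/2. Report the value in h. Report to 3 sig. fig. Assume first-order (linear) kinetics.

13.6 h

k = ln(C₁/C₂) / (t₂ − t₁) = ln(1180/317) / (32.5 − 6.79)
  = 1.314 / 25.71 = 0.05111 h⁻¹
t½ = ln2 / k = 0.693147 / 0.05111 = 13.56 h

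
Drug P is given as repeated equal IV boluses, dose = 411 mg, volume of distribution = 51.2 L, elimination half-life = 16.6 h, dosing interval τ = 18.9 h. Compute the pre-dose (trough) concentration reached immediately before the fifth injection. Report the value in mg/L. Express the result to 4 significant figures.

C₀ per dose = Dose / Vd = 411 / 51.2 = 8.027 mg/L
k = ln2 / t½ = 0.693147 / 16.6 = 0.04176 h⁻¹
Fraction remaining after one interval: r = e^(−kτ) = e^(−0.04176 × 18.9) = 0.4542
Before dose 5, 4 doses have been given (aged 1τ, 2τ, 3τ, 4τ).
C_trough = C₀ × (r + r² + … + r^4) = C₀ × r(1−r^4)/(1−r)
        = 8.027 × 0.4542 × (1 − 0.04256) / (1 − 0.4542) = 6.396 mg/L

6.396 mg/L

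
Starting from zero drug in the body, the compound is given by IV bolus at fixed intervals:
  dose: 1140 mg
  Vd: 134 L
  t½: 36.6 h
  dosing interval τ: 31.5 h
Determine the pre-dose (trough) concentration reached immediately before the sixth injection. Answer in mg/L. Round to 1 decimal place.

C₀ per dose = Dose / Vd = 1140 / 134 = 8.507 mg/L
k = ln2 / t½ = 0.693147 / 36.6 = 0.01894 h⁻¹
Fraction remaining after one interval: r = e^(−kτ) = e^(−0.01894 × 31.5) = 0.5507
Before dose 6, 5 doses have been given (aged 1τ, 2τ, 3τ, 4τ, 5τ).
C_trough = C₀ × (r + r² + … + r^5) = C₀ × r(1−r^5)/(1−r)
        = 8.507 × 0.5507 × (1 − 0.05065) / (1 − 0.5507) = 9.899 mg/L

9.9 mg/L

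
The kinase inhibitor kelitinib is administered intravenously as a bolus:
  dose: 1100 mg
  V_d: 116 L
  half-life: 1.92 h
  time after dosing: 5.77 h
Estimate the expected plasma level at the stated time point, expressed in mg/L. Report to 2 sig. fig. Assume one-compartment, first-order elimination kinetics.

1.2 mg/L

C₀ = Dose / Vd = 1100 / 116 = 9.483 mg/L
k = ln2 / t½ = 0.693147 / 1.92 = 0.3610 h⁻¹
C = C₀ · e^(−k·t) = 9.483 × e^(−0.3610 × 5.77)
  = 9.483 × 0.1246 = 1.182 mg/L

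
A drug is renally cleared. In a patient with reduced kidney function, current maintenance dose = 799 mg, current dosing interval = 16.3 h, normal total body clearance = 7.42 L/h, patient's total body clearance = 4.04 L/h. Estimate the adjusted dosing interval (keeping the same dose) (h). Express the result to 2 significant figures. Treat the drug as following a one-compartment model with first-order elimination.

30 h

To keep the same average steady-state level, dosing rate must scale with clearance.
CL ratio = 4.04 / 7.42 = 0.5445
New interval (same dose) = 16.3 / 0.5445 = 29.94 h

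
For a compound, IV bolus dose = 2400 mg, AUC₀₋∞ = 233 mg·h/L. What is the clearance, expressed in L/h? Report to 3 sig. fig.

10.3 L/h

CL = Dose / AUC = 2400 / 233 = 10.30 L/h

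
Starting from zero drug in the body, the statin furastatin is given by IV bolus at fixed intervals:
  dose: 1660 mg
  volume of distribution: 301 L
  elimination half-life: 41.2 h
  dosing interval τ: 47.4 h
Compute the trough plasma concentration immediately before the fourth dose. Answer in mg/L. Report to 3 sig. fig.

C₀ per dose = Dose / Vd = 1660 / 301 = 5.515 mg/L
k = ln2 / t½ = 0.693147 / 41.2 = 0.01682 h⁻¹
Fraction remaining after one interval: r = e^(−kτ) = e^(−0.01682 × 47.4) = 0.4506
Before dose 4, 3 doses have been given (aged 1τ, 2τ, 3τ).
C_trough = C₀ × (r + r² + … + r^3) = C₀ × r(1−r^3)/(1−r)
        = 5.515 × 0.4506 × (1 − 0.09149) / (1 − 0.4506) = 4.109 mg/L

4.11 mg/L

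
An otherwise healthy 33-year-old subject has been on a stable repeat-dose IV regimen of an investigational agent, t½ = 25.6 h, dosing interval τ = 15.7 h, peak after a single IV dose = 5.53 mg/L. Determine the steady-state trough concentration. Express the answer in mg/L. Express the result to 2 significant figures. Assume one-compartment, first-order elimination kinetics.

k = ln2 / t½ = 0.693147 / 25.6 = 0.02708 h⁻¹
e^(−kτ) = e^(−0.02708 × 15.7) = 0.6537
Accumulation ratio R = 1 / (1 − e^(−kτ)) = 1 / (1 − 0.6537) = 2.888
Steady-state trough = C₀ × R × e^(−kτ) = 5.53 × 2.888 × 0.6537 = 10.44 mg/L

10 mg/L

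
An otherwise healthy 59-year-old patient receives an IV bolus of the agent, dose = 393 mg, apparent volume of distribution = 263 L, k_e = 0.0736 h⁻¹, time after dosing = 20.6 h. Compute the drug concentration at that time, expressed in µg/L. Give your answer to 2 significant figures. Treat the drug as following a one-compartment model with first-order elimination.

C₀ = Dose / Vd = 393.0 / 263 = 1.494 mg/L
C = C₀ · e^(−k·t) = 1.494 × e^(−0.07360 × 20.6)
  = 1.494 × 0.2196 = 0.3281 mg/L
Convert: 0.3281 mg/L × 1000 = 328.1 µg/L

330 µg/L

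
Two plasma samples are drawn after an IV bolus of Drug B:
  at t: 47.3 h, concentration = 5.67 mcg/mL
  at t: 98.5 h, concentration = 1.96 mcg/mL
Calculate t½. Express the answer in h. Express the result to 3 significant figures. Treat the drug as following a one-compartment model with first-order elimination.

33.4 h

k = ln(C₁/C₂) / (t₂ − t₁) = ln(5.67/1.96) / (98.5 − 47.3)
  = 1.062 / 51.20 = 0.02074 h⁻¹
t½ = ln2 / k = 0.693147 / 0.02074 = 33.42 h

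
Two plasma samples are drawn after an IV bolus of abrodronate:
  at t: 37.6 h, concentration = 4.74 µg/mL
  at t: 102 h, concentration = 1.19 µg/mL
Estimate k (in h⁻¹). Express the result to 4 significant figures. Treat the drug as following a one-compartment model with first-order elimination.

k = ln(C₁/C₂) / (t₂ − t₁) = ln(4.74/1.19) / (102 − 37.6)
  = 1.382 / 64.40 = 0.02146 h⁻¹

0.02146 h⁻¹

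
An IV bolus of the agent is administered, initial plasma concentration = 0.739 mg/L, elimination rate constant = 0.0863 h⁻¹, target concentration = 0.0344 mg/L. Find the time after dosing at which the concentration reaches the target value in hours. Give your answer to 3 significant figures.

35.5 h

t = ln(C₀ / C) / k = ln(0.7390 / 0.0344) / 0.08630
  = ln(21.48) / 0.08630 = 3.067 / 0.08630 = 35.54 h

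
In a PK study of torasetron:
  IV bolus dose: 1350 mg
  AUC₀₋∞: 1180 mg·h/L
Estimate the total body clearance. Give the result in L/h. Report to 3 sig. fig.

CL = Dose / AUC = 1350 / 1180 = 1.144 L/h

1.14 L/h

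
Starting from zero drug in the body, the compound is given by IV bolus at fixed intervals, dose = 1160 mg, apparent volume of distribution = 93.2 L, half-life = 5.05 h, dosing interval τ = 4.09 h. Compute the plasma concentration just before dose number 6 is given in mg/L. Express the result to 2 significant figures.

C₀ per dose = Dose / Vd = 1160 / 93.2 = 12.45 mg/L
k = ln2 / t½ = 0.693147 / 5.05 = 0.1373 h⁻¹
Fraction remaining after one interval: r = e^(−kτ) = e^(−0.1373 × 4.09) = 0.5703
Before dose 6, 5 doses have been given (aged 1τ, 2τ, 3τ, 4τ, 5τ).
C_trough = C₀ × (r + r² + … + r^5) = C₀ × r(1−r^5)/(1−r)
        = 12.45 × 0.5703 × (1 − 0.06033) / (1 − 0.5703) = 15.53 mg/L

16 mg/L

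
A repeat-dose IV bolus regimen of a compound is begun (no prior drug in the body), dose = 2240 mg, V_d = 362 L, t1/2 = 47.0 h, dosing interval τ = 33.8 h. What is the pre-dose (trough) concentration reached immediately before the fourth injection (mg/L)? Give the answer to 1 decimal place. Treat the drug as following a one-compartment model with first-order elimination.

7.4 mg/L

C₀ per dose = Dose / Vd = 2240 / 362 = 6.188 mg/L
k = ln2 / t½ = 0.693147 / 47.0 = 0.01475 h⁻¹
Fraction remaining after one interval: r = e^(−kτ) = e^(−0.01475 × 33.8) = 0.6074
Before dose 4, 3 doses have been given (aged 1τ, 2τ, 3τ).
C_trough = C₀ × (r + r² + … + r^3) = C₀ × r(1−r^3)/(1−r)
        = 6.188 × 0.6074 × (1 − 0.2241) / (1 − 0.6074) = 7.428 mg/L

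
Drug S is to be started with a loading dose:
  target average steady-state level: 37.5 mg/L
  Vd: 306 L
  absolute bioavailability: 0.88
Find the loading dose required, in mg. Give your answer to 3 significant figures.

LD = Css × Vd / F = 37.5 × 306 / 0.88 = 13040 mg

13000 mg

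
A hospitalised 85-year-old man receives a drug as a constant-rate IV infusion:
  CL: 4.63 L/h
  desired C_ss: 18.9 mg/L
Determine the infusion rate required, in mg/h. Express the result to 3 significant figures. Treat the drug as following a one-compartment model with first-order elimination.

87.5 mg/h

At steady state, infusion rate R₀ = Css × CL = 18.9 × 4.630 = 87.51 mg/h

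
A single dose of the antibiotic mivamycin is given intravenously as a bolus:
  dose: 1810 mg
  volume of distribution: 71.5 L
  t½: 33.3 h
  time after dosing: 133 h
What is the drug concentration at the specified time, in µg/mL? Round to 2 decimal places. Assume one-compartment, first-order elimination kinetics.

1.59 µg/mL

C₀ = Dose / Vd = 1810 / 71.5 = 25.31 mg/L
k = ln2 / t½ = 0.693147 / 33.3 = 0.02082 h⁻¹
C = C₀ · e^(−k·t) = 25.31 × e^(−0.02082 × 133)
  = 25.31 × 0.06272 = 1.587 mg/L
(1.587 mg/L = 1.587 µg/mL)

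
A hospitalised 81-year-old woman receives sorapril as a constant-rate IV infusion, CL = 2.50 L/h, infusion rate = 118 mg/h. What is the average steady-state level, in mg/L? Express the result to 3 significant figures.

At steady state Css = R₀ / CL = 118 / 2.500 = 47.20 mg/L

47.2 mg/L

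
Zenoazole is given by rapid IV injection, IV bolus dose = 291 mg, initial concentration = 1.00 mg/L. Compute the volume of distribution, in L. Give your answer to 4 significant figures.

291.0 L

Vd = Dose / C₀ = 291.0 / 1.00 = 291.0 L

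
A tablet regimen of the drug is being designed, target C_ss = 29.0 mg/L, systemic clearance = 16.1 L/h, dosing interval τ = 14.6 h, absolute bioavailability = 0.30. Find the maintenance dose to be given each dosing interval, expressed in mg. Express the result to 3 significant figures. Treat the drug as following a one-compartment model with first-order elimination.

At steady state, F × (Dose/τ) = Css × CL.
Dose = Css × CL × τ / F = 29.0 × 16.10 × 14.6 / 0.30 = 22720 mg

22700 mg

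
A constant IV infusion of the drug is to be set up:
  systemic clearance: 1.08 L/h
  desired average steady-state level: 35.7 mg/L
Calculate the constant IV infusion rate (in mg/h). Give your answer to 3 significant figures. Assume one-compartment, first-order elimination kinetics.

38.6 mg/h

At steady state, infusion rate R₀ = Css × CL = 35.7 × 1.080 = 38.56 mg/h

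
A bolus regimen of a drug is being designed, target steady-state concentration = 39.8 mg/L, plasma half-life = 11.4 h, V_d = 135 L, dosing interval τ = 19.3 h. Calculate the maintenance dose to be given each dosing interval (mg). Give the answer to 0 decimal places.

6305 mg

k = ln2 / t½ = 0.693147 / 11.4 = 0.06080 h⁻¹
CL = k × Vd = 0.06080 × 135 = 8.208 L/h
At steady state, Dose/τ = Css × CL.
Dose = Css × CL × τ = 39.8 × 8.208 × 19.3 = 6305 mg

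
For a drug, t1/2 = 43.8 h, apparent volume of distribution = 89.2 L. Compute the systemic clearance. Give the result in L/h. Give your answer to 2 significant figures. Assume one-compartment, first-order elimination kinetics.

1.4 L/h

k = ln2 / t½ = 0.693147 / 43.8 = 0.01583 h⁻¹
CL = k × Vd = 0.01583 × 89.2 = 1.412 L/h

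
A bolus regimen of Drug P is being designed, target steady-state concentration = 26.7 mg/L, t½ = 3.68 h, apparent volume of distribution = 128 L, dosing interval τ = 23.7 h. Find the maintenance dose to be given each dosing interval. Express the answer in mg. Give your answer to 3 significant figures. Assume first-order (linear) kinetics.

k = ln2 / t½ = 0.693147 / 3.68 = 0.1884 h⁻¹
CL = k × Vd = 0.1884 × 128 = 24.12 L/h
At steady state, Dose/τ = Css × CL.
Dose = Css × CL × τ = 26.7 × 24.12 × 23.7 = 15260 mg

15300 mg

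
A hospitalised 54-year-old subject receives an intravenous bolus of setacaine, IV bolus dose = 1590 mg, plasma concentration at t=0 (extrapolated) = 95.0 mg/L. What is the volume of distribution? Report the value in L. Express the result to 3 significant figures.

Vd = Dose / C₀ = 1590 / 95.0 = 16.74 L

16.7 L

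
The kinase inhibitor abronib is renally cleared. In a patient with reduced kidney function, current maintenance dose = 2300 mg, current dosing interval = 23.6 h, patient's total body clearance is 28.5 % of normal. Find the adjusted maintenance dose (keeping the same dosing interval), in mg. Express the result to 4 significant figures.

To keep the same average steady-state level, dosing rate must scale with clearance.
CL ratio = 28.5 / 100 = 0.2850
New dose (same interval) = 2300 × 0.2850 = 655.5 mg

655.5 mg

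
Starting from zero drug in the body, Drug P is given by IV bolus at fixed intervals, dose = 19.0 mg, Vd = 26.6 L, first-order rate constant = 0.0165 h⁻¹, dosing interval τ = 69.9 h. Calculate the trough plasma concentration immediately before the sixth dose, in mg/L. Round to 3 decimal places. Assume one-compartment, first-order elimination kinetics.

0.328 mg/L

C₀ per dose = Dose / Vd = 19.0 / 26.6 = 0.7143 mg/L
Fraction remaining after one interval: r = e^(−kτ) = e^(−0.01650 × 69.9) = 0.3156
Before dose 6, 5 doses have been given (aged 1τ, 2τ, 3τ, 4τ, 5τ).
C_trough = C₀ × (r + r² + … + r^5) = C₀ × r(1−r^5)/(1−r)
        = 0.7143 × 0.3156 × (1 − 0.003131) / (1 − 0.3156) = 0.3284 mg/L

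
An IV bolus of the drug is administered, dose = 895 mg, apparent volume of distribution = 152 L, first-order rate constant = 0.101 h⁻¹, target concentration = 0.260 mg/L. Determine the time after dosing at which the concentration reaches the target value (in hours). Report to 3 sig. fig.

30.9 h

C₀ = Dose / Vd = 895.0 / 152 = 5.888 mg/L
t = ln(C₀ / C) / k = ln(5.888 / 0.260) / 0.1010
  = ln(22.65) / 0.1010 = 3.120 / 0.1010 = 30.89 h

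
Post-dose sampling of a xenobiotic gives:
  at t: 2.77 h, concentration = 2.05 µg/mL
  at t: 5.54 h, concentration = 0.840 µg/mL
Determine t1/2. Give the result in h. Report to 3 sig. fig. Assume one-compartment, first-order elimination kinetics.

k = ln(C₁/C₂) / (t₂ − t₁) = ln(2.05/0.840) / (5.54 − 2.77)
  = 0.8922 / 2.770 = 0.3221 h⁻¹
t½ = ln2 / k = 0.693147 / 0.3221 = 2.152 h

2.15 h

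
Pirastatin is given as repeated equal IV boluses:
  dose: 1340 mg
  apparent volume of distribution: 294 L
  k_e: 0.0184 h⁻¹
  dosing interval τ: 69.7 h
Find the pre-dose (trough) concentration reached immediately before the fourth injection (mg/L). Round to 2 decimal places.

1.71 mg/L

C₀ per dose = Dose / Vd = 1340 / 294 = 4.558 mg/L
Fraction remaining after one interval: r = e^(−kτ) = e^(−0.01840 × 69.7) = 0.2773
Before dose 4, 3 doses have been given (aged 1τ, 2τ, 3τ).
C_trough = C₀ × (r + r² + … + r^3) = C₀ × r(1−r^3)/(1−r)
        = 4.558 × 0.2773 × (1 − 0.02132) / (1 − 0.2773) = 1.712 mg/L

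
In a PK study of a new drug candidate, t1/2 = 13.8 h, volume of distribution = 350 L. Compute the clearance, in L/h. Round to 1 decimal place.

k = ln2 / t½ = 0.693147 / 13.8 = 0.05023 h⁻¹
CL = k × Vd = 0.05023 × 350 = 17.58 L/h

17.6 L/h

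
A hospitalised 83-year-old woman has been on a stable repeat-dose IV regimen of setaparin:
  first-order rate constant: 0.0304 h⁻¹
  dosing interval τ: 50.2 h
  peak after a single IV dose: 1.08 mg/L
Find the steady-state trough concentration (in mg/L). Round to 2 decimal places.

0.30 mg/L

e^(−kτ) = e^(−0.03040 × 50.2) = 0.2174
Accumulation ratio R = 1 / (1 − e^(−kτ)) = 1 / (1 − 0.2174) = 1.278
Steady-state trough = C₀ × R × e^(−kτ) = 1.08 × 1.278 × 0.2174 = 0.3001 mg/L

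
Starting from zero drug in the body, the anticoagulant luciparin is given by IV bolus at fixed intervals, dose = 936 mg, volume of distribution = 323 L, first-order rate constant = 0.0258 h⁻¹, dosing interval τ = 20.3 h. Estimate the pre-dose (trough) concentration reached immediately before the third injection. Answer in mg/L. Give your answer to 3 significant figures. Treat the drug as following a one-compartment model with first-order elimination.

C₀ per dose = Dose / Vd = 936 / 323 = 2.898 mg/L
Fraction remaining after one interval: r = e^(−kτ) = e^(−0.02580 × 20.3) = 0.5923
Before dose 3, 2 doses have been given (aged 1τ, 2τ).
C_trough = C₀ × (r + r²) = 2.898 × (0.5923 + 0.3508) = 2.733 mg/L

2.73 mg/L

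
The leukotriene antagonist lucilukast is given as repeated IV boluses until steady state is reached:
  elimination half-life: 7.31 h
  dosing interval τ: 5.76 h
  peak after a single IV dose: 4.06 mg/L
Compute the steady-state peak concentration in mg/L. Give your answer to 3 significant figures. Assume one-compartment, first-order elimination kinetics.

k = ln2 / t½ = 0.693147 / 7.31 = 0.09482 h⁻¹
e^(−kτ) = e^(−0.09482 × 5.76) = 0.5792
Accumulation ratio R = 1 / (1 − e^(−kτ)) = 1 / (1 − 0.5792) = 2.376
Steady-state peak = C₀ × R = 4.06 × 2.376 = 9.647 mg/L

9.65 mg/L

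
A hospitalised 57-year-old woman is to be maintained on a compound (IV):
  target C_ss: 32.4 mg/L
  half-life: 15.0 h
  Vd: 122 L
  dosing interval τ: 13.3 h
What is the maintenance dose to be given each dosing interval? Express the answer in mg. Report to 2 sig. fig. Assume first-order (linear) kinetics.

k = ln2 / t½ = 0.693147 / 15.0 = 0.04621 h⁻¹
CL = k × Vd = 0.04621 × 122 = 5.638 L/h
At steady state, Dose/τ = Css × CL.
Dose = Css × CL × τ = 32.4 × 5.638 × 13.3 = 2430 mg

2400 mg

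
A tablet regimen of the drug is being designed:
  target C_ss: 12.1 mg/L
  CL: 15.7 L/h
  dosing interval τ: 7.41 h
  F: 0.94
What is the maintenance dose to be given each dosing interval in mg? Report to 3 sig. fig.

1500 mg

At steady state, F × (Dose/τ) = Css × CL.
Dose = Css × CL × τ / F = 12.1 × 15.70 × 7.41 / 0.94 = 1498 mg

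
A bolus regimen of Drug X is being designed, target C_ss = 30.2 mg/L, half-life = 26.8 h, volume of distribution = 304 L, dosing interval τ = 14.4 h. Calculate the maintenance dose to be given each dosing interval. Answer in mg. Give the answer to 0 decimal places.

3419 mg

k = ln2 / t½ = 0.693147 / 26.8 = 0.02586 h⁻¹
CL = k × Vd = 0.02586 × 304 = 7.861 L/h
At steady state, Dose/τ = Css × CL.
Dose = Css × CL × τ = 30.2 × 7.861 × 14.4 = 3419 mg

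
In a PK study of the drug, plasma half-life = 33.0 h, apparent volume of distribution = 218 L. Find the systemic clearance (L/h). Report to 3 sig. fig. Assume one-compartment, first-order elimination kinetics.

4.58 L/h

k = ln2 / t½ = 0.693147 / 33.0 = 0.02100 h⁻¹
CL = k × Vd = 0.02100 × 218 = 4.578 L/h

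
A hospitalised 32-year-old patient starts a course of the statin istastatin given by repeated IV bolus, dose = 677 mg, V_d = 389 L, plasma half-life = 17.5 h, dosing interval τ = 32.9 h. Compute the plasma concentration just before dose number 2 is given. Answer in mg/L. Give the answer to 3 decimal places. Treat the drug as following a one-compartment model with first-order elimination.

C₀ per dose = Dose / Vd = 677 / 389 = 1.740 mg/L
k = ln2 / t½ = 0.693147 / 17.5 = 0.03961 h⁻¹
Fraction remaining after one interval: r = e^(−kτ) = e^(−0.03961 × 32.9) = 0.2717
Before dose 2, 1 dose has been given (aged 1τ).
C_trough = C₀ × r = 1.740 × 0.2717 = 0.4728 mg/L

0.473 mg/L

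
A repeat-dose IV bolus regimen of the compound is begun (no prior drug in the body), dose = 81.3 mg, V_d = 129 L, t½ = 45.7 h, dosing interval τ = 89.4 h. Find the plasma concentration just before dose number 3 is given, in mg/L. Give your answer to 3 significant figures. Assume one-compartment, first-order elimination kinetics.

0.204 mg/L

C₀ per dose = Dose / Vd = 81.3 / 129 = 0.6302 mg/L
k = ln2 / t½ = 0.693147 / 45.7 = 0.01517 h⁻¹
Fraction remaining after one interval: r = e^(−kτ) = e^(−0.01517 × 89.4) = 0.2576
Before dose 3, 2 doses have been given (aged 1τ, 2τ).
C_trough = C₀ × (r + r²) = 0.6302 × (0.2576 + 0.06636) = 0.2042 mg/L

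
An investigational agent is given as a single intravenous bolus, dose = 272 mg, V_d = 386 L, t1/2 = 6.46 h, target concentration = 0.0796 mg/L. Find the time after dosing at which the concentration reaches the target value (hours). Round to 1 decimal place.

20.3 h

C₀ = Dose / Vd = 272.0 / 386 = 0.7047 mg/L
k = ln2 / t½ = 0.693147 / 6.46 = 0.1073 h⁻¹
t = ln(C₀ / C) / k = ln(0.7047 / 0.0796) / 0.1073
  = ln(8.853) / 0.1073 = 2.181 / 0.1073 = 20.33 h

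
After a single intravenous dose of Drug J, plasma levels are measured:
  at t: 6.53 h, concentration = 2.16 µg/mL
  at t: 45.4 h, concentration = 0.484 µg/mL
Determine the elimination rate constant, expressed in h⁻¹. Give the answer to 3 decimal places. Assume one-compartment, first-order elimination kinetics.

k = ln(C₁/C₂) / (t₂ − t₁) = ln(2.16/0.484) / (45.4 − 6.53)
  = 1.496 / 38.87 = 0.03849 h⁻¹

0.038 h⁻¹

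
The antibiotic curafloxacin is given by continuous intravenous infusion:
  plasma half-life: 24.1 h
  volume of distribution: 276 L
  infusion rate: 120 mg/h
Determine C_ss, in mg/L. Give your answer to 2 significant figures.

k = ln2 / t½ = 0.693147 / 24.1 = 0.02876 h⁻¹
CL = k × Vd = 0.02876 × 276 = 7.938 L/h
At steady state Css = R₀ / CL = 120 / 7.938 = 15.12 mg/L

15 mg/L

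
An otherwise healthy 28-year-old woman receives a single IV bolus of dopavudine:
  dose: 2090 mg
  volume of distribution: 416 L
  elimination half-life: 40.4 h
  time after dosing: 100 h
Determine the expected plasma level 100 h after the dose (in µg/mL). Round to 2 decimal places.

C₀ = Dose / Vd = 2090 / 416 = 5.024 mg/L
k = ln2 / t½ = 0.693147 / 40.4 = 0.01716 h⁻¹
C = C₀ · e^(−k·t) = 5.024 × e^(−0.01716 × 100)
  = 5.024 × 0.1798 = 0.9033 mg/L
(0.9033 mg/L = 0.9033 µg/mL)

0.90 µg/mL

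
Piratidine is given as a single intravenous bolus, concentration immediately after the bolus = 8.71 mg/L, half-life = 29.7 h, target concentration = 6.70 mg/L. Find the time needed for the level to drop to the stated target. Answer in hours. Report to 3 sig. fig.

k = ln2 / t½ = 0.693147 / 29.7 = 0.02334 h⁻¹
t = ln(C₀ / C) / k = ln(8.710 / 6.70) / 0.02334
  = ln(1.300) / 0.02334 = 0.2624 / 0.02334 = 11.24 h

11.2 h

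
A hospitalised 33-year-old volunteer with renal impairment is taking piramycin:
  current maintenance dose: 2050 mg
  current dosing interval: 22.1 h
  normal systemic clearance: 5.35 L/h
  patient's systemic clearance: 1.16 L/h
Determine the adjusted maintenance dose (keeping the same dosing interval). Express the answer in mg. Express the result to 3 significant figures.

To keep the same average steady-state level, dosing rate must scale with clearance.
CL ratio = 1.16 / 5.35 = 0.2168
New dose (same interval) = 2050 × 0.2168 = 444.4 mg

444 mg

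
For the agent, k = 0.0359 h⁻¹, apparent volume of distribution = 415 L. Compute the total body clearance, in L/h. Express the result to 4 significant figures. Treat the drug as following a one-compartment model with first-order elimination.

14.90 L/h

CL = k × Vd = 0.0359 × 415 = 14.90 L/h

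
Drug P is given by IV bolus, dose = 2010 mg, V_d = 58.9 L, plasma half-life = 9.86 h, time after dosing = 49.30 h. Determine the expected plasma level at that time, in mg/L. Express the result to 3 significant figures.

1.07 mg/L

C₀ = Dose / Vd = 2010 / 58.9 = 34.13 mg/L
k = ln2 / t½ = 0.693147 / 9.86 = 0.07030 h⁻¹
t / t½ = 49.30 / 9.86 = 5 half-lives
C = C₀ × (1/2)^5 = 34.13 × 0.03125 = 1.067 mg/L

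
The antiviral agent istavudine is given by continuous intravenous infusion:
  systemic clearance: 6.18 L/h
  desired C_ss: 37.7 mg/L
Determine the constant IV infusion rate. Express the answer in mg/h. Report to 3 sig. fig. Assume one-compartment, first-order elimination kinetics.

233 mg/h

At steady state, infusion rate R₀ = Css × CL = 37.7 × 6.180 = 233.0 mg/h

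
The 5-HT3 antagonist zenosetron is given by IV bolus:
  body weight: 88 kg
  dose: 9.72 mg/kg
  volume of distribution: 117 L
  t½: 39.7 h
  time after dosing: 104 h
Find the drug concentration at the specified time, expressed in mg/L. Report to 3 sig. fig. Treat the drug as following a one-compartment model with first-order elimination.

1.19 mg/L

Total dose = 9.72 × 88 = 855.4 mg
C₀ = Dose / Vd = 855.4 / 117 = 7.311 mg/L
k = ln2 / t½ = 0.693147 / 39.7 = 0.01746 h⁻¹
C = C₀ · e^(−k·t) = 7.311 × e^(−0.01746 × 104)
  = 7.311 × 0.1627 = 1.189 mg/L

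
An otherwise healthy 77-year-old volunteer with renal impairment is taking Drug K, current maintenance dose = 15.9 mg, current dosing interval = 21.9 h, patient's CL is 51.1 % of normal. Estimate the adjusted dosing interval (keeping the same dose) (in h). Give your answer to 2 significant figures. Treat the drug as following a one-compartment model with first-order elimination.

To keep the same average steady-state level, dosing rate must scale with clearance.
CL ratio = 51.1 / 100 = 0.5110
New interval (same dose) = 21.9 / 0.5110 = 42.86 h

43 h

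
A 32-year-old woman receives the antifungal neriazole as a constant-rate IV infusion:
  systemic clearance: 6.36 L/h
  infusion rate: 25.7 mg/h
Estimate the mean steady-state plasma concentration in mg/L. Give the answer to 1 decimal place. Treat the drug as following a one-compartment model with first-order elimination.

At steady state Css = R₀ / CL = 25.7 / 6.360 = 4.041 mg/L

4.0 mg/L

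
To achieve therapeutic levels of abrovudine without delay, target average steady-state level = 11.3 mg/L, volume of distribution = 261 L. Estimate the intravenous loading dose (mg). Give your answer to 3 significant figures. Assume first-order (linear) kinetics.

LD = Css × Vd = 11.3 × 261 = 2949 mg

2950 mg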